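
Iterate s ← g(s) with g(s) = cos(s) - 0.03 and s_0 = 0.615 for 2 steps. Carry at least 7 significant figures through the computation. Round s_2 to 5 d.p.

0.67613

s_1 = g(0.615000) = 0.786773
s_2 = g(0.786773) = 0.676134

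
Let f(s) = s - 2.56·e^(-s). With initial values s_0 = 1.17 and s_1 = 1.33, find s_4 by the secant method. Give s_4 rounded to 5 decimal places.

f(s_0) = 0.375461, f(s_1) = 0.652938
s_2 = 1.330000 - (0.652938)·(1.330000 - 1.170000)/(0.652938 - (0.375461)) = 0.953501; f(s_2) = -0.033096
s_3 = 0.953501 - (-0.033096)·(0.953501 - 1.330000)/(-0.033096 - (0.652938)) = 0.971664; f(s_3) = 0.002825
s_4 = 0.971664 - (0.002825)·(0.971664 - 0.953501)/(0.002825 - (-0.033096)) = 0.970236; f(s_4) = 0.000012

0.97024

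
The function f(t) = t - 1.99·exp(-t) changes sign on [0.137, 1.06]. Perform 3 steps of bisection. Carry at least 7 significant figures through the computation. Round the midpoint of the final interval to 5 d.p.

f(0.137000) = -1.598221, f(1.060000) = 0.370553 (opposite signs)
step 1: m = 0.598500, f(m) = -0.495275 < 0 → root in [0.598500, 1.060000]
step 2: m = 0.829250, f(m) = -0.039139 < 0 → root in [0.829250, 1.060000]
step 3: m = 0.944625, f(m) = 0.170863 > 0 → root in [0.829250, 0.944625]
Midpoint of [0.829250, 0.944625] = 0.886938

0.88694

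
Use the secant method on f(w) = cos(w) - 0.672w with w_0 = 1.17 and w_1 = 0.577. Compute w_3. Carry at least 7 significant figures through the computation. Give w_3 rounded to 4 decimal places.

f(w_0) = -0.396088, f(w_1) = 0.450359
w_2 = 0.577000 - (0.450359)·(0.577000 - 1.170000)/(0.450359 - (-0.396088)) = 0.892510; f(w_2) = 0.027692
w_3 = 0.892510 - (0.027692)·(0.892510 - 0.577000)/(0.027692 - (0.450359)) = 0.913182; f(w_3) = -0.002428

0.9132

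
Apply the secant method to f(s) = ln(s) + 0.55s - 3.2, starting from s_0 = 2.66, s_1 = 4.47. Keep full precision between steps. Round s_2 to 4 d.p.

f(s_0) = -0.758674, f(s_1) = 0.755888
s_2 = 4.470000 - (0.755888)·(4.470000 - 2.660000)/(0.755888 - (-0.758674)) = 3.566664; f(s_2) = 0.033296

3.5667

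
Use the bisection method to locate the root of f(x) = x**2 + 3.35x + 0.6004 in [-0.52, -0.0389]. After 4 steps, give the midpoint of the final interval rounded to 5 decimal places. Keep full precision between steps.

-0.20428

f(-0.520000) = -0.871200, f(-0.038900) = 0.471598 (opposite signs)
step 1: m = -0.279450, f(m) = -0.257665 < 0 → root in [-0.279450, -0.038900]
step 2: m = -0.159175, f(m) = 0.092500 > 0 → root in [-0.279450, -0.159175]
step 3: m = -0.219313, f(m) = -0.086199 < 0 → root in [-0.219313, -0.159175]
step 4: m = -0.189244, f(m) = 0.002247 > 0 → root in [-0.219313, -0.189244]
Midpoint of [-0.219313, -0.189244] = -0.204278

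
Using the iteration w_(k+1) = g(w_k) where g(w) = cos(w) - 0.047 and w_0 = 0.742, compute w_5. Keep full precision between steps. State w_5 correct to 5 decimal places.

0.70710

w_1 = g(0.742000) = 0.690119
w_2 = g(0.690119) = 0.724171
w_3 = g(0.724171) = 0.702049
w_4 = g(0.702049) = 0.716520
w_5 = g(0.716520) = 0.707096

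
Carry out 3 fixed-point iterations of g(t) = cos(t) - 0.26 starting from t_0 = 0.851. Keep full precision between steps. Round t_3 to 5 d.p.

0.52916

t_1 = g(0.851000) = 0.399232
t_2 = g(0.399232) = 0.661360
t_3 = g(0.661360) = 0.529158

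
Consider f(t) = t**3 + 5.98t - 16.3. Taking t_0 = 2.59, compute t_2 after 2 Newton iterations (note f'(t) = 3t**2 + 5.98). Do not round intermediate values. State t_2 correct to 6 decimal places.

t_0 = 2.590000: f = 16.562179, f' = 26.104300 → t_1 = 2.590000 - (16.562179)/(26.104300) = 1.955538
t_1 = 1.955538: f = 2.872351, f' = 17.452390 → t_2 = 1.955538 - (2.872351)/(17.452390) = 1.790956

1.790956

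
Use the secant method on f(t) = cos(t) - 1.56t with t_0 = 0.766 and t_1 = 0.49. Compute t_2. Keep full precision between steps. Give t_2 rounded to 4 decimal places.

0.5450

Secant update: t_(k+1) = t_k − f(t_k)·(t_k − t_(k-1))/(f(t_k) − f(t_(k-1))).
f(t_0) = -0.474271, f(t_1) = 0.117933
t_2 = 0.490000 - (0.117933)·(0.490000 - 0.766000)/(0.117933 - (-0.474271)) = 0.544963; f(t_2) = 0.005004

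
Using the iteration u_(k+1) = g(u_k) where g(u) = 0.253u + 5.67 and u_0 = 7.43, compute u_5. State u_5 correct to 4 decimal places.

7.5902

u_1 = g(7.430000) = 7.549790
u_2 = g(7.549790) = 7.580097
u_3 = g(7.580097) = 7.587765
u_4 = g(7.587765) = 7.589704
u_5 = g(7.589704) = 7.590195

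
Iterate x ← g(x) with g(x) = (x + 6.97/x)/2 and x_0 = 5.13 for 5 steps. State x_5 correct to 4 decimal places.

2.6401

x_1 = g(5.130000) = 3.244337
x_2 = g(3.244337) = 2.696348
x_3 = g(2.696348) = 2.640663
x_4 = g(2.640663) = 2.640076
x_5 = g(2.640076) = 2.640076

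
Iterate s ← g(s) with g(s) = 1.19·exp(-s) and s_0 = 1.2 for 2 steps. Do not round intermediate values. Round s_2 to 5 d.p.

0.83155

s_1 = g(1.200000) = 0.358421
s_2 = g(0.358421) = 0.831547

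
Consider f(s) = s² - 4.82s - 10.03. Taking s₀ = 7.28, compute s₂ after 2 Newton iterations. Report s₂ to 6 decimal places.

6.390526

Newton update: s ← s − f(s)/f'(s).
f'(s) = 2s - 4.82
s_0 = 7.280000: f = 7.878800, f' = 9.740000 → s_1 = 7.280000 - (7.878800)/(9.740000) = 6.471088
s_1 = 6.471088: f = 0.654338, f' = 8.122177 → s_2 = 6.471088 - (0.654338)/(8.122177) = 6.390526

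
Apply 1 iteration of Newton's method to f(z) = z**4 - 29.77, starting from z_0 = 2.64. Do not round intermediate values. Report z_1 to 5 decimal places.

2.38449

Newton update: z ← z − f(z)/f'(z).
f'(z) = 4z**3
z_0 = 2.640000: f = 18.805324, f' = 73.598976 → z_1 = 2.640000 - (18.805324)/(73.598976) = 2.384489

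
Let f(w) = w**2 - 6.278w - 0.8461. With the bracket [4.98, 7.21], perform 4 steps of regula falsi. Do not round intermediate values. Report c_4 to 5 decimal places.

f(4.980000) = -7.310140, f(7.210000) = 5.873620
step 1: c = 6.216492, f(c) = -1.228465 < 0 → new bracket [6.216492, 7.210000]
step 2: c = 6.388341, f(c) = -0.141202 < 0 → new bracket [6.388341, 7.210000]
step 3: c = 6.407630, f(c) = -0.015477 < 0 → new bracket [6.407630, 7.210000]
step 4: c = 6.409739, f(c) = -0.001687 < 0 → new bracket [6.409739, 7.210000]

6.40974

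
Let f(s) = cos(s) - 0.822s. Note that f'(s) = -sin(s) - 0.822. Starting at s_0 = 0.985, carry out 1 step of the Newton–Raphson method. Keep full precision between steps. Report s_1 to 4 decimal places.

Newton update: s ← s − f(s)/f'(s).
s_0 = 0.985000: f = -0.256807, f' = -1.655272 → s_1 = 0.985000 - (-0.256807)/(-1.655272) = 0.829855

0.8299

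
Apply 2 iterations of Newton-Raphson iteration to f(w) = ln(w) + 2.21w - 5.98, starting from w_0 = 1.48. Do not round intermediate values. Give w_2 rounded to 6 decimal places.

2.324193

f'(w) = 1/w + 2.21
w_0 = 1.480000: f = -2.317158, f' = 2.885676 → w_1 = 1.480000 - (-2.317158)/(2.885676) = 2.282986
w_1 = 2.282986: f = -0.109116, f' = 2.648023 → w_2 = 2.282986 - (-0.109116)/(2.648023) = 2.324193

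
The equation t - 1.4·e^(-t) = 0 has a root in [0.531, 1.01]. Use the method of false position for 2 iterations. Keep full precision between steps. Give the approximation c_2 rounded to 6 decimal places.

False-position update: c = (a·f(b) − b·f(a))/(f(b) − f(a)); replace the endpoint whose sign matches f(c).
f(0.531000) = -0.292223, f(1.010000) = 0.500093
step 1: c = 0.707665, f(c) = 0.017755 > 0 → new bracket [0.531000, 0.707665]
step 2: c = 0.697546, f(c) = 0.000619 > 0 → new bracket [0.531000, 0.697546]

0.697546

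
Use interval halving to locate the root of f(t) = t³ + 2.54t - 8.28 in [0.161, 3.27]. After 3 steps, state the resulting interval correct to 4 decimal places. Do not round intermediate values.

[1.3269, 1.7155]

f(0.161000) = -7.866887, f(3.270000) = 34.991583 (opposite signs)
step 1: m = 1.715500, f(m) = 1.125984 > 0 → root in [0.161000, 1.715500]
step 2: m = 0.938250, f(m) = -5.070891 < 0 → root in [0.938250, 1.715500]
step 3: m = 1.326875, f(m) = -2.573645 < 0 → root in [1.326875, 1.715500]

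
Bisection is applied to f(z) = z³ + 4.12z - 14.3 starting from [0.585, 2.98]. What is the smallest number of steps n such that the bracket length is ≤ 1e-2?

Initial width b − a = 2.98 − 0.585 = 2.395000.
After n steps the width is (b−a)/2^n; need (b−a)/2^n ≤ 1e-2.
So n ≥ log₂(2.395000/1e-2) = log₂(239.5000) ≈ 7.9039.
Hence n = 8.

8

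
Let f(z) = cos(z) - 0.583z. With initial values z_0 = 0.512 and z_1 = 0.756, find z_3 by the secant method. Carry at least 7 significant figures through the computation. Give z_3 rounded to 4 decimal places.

f(z_0) = 0.573270, f(z_1) = 0.286838
z_2 = 0.756000 - (0.286838)·(0.756000 - 0.512000)/(0.286838 - (0.573270)) = 1.000345; f(z_2) = -0.043190
z_3 = 1.000345 - (-0.043190)·(1.000345 - 0.756000)/(-0.043190 - (0.286838)) = 0.968369; f(z_3) = 0.002086

0.9684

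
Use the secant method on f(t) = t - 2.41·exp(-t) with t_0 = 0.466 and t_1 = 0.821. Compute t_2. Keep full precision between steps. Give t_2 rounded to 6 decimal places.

0.926315

f(t_0) = -1.046293, f(t_1) = -0.239379
t_2 = 0.821000 - (-0.239379)·(0.821000 - 0.466000)/(-0.239379 - (-1.046293)) = 0.926315; f(t_2) = -0.028071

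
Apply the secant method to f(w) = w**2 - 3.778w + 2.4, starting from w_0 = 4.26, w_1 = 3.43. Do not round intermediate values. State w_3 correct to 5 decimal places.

2.99506

f(w_0) = 4.453320, f(w_1) = 1.206360
w_2 = 3.430000 - (1.206360)·(3.430000 - 4.260000)/(1.206360 - (4.453320)) = 3.121626; f(w_2) = 0.351045
w_3 = 3.121626 - (0.351045)·(3.121626 - 3.430000)/(0.351045 - (1.206360)) = 2.995060; f(w_3) = 0.055048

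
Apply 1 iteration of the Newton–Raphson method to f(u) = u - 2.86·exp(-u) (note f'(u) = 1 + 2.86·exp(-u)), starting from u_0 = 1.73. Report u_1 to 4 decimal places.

u_0 = 1.730000: f = 1.222967, f' = 1.507033 → u_1 = 1.730000 - (1.222967)/(1.507033) = 0.918494

0.9185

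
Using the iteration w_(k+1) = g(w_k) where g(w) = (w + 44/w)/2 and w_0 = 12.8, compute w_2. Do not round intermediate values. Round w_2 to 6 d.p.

w_1 = g(12.800000) = 8.118750
w_2 = g(8.118750) = 6.769152

6.769152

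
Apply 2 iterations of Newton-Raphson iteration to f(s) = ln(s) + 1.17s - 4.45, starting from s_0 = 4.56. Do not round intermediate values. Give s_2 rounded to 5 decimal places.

2.89474

f'(s) = 1/s + 1.17
s_0 = 4.560000: f = 2.402523, f' = 1.389298 → s_1 = 4.560000 - (2.402523)/(1.389298) = 2.830693
s_1 = 2.830693: f = -0.097567, f' = 1.523270 → s_2 = 2.830693 - (-0.097567)/(1.523270) = 2.894744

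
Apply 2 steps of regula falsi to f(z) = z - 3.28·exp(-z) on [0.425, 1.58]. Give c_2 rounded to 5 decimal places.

f(0.425000) = -1.719365, f(1.580000) = 0.904402
step 1: c = 1.181876, f(c) = 0.175891 > 0 → new bracket [0.425000, 1.181876]
step 2: c = 1.111634, f(c) = 0.032444 > 0 → new bracket [0.425000, 1.111634]

1.11163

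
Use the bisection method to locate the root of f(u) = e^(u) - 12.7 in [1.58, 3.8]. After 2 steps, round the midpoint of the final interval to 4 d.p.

2.4125

f(1.580000) = -7.845044, f(3.800000) = 32.001184 (opposite signs)
step 1: m = 2.690000, f(m) = 2.031676 > 0 → root in [1.580000, 2.690000]
step 2: m = 2.135000, f(m) = -4.242953 < 0 → root in [2.135000, 2.690000]
Midpoint of [2.135000, 2.690000] = 2.412500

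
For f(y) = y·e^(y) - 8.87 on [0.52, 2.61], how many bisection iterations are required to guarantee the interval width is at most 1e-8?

Initial width b − a = 2.61 − 0.52 = 2.090000.
After n steps the width is (b−a)/2^n; need (b−a)/2^n ≤ 1e-8.
So n ≥ log₂(2.090000/1e-8) = log₂(209000000.0000) ≈ 27.6389.
Hence n = 28.

28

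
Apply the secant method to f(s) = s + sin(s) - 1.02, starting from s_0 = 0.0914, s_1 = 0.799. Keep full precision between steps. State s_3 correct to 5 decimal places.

f(s_0) = -0.837327, f(s_1) = 0.495659
s_2 = 0.799000 - (0.495659)·(0.799000 - 0.091400)/(0.495659 - (-0.837327)) = 0.535885; f(s_2) = 0.026488
s_3 = 0.535885 - (0.026488)·(0.535885 - 0.799000)/(0.026488 - (0.495659)) = 0.521031; f(s_3) = -0.001195

0.52103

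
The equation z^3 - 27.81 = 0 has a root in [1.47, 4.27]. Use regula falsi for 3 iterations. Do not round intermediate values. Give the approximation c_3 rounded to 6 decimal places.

2.956083

f(1.470000) = -24.633477, f(4.270000) = 50.044483
step 1: c = 2.393616, f(c) = -14.096028 < 0 → new bracket [2.393616, 4.270000]
step 2: c = 2.805985, f(c) = -5.716936 < 0 → new bracket [2.805985, 4.270000]
step 3: c = 2.956083, f(c) = -1.978489 < 0 → new bracket [2.956083, 4.270000]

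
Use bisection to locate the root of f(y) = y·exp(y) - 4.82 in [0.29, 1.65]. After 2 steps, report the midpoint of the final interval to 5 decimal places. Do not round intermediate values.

1.14000

f(0.290000) = -4.432436, f(1.650000) = 3.771517 (opposite signs)
step 1: m = 0.970000, f(m) = -2.261194 < 0 → root in [0.970000, 1.650000]
step 2: m = 1.310000, f(m) = 0.035088 > 0 → root in [0.970000, 1.310000]
Midpoint of [0.970000, 1.310000] = 1.140000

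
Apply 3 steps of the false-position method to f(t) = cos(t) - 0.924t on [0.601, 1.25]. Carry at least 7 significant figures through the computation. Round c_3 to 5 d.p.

f(0.601000) = 0.269447, f(1.250000) = -0.839678
step 1: c = 0.758666, f(c) = 0.024748 > 0 → new bracket [0.758666, 1.250000]
step 2: c = 0.772732, f(c) = 0.002002 > 0 → new bracket [0.772732, 1.250000]
step 3: c = 0.773867, f(c) = 0.000160 > 0 → new bracket [0.773867, 1.250000]

0.77387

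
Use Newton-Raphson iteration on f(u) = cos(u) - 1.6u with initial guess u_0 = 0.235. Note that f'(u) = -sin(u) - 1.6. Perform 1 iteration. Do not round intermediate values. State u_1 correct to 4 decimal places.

0.5605

u_0 = 0.235000: f = 0.596514, f' = -1.832843 → u_1 = 0.235000 - (0.596514)/(-1.832843) = 0.560459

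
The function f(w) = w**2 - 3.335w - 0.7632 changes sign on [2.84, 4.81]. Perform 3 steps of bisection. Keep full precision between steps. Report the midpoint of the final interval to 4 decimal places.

3.4556

f(2.840000) = -2.169000, f(4.810000) = 6.331550 (opposite signs)
step 1: m = 3.825000, f(m) = 1.111050 > 0 → root in [2.840000, 3.825000]
step 2: m = 3.332500, f(m) = -0.771531 < 0 → root in [3.332500, 3.825000]
step 3: m = 3.578750, f(m) = 0.109120 > 0 → root in [3.332500, 3.578750]
Midpoint of [3.332500, 3.578750] = 3.455625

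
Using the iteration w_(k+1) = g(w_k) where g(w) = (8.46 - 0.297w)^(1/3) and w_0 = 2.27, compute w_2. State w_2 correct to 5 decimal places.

w_1 = g(2.270000) = 1.981989
w_2 = g(1.981989) = 1.989221

1.98922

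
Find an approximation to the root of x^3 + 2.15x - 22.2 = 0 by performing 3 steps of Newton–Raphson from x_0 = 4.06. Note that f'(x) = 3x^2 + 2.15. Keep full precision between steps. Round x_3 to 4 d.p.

2.5577

x_0 = 4.060000: f = 53.452416, f' = 51.600800 → x_1 = 4.060000 - (53.452416)/(51.600800) = 3.024117
x_1 = 3.024117: f = 11.958245, f' = 29.585842 → x_2 = 3.024117 - (11.958245)/(29.585842) = 2.619928
x_2 = 2.619928: f = 1.416100, f' = 22.742075 → x_3 = 2.619928 - (1.416100)/(22.742075) = 2.557661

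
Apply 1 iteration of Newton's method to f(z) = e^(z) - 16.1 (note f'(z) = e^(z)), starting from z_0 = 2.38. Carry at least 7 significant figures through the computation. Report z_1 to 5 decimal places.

2.87006

z_0 = 2.380000: f = -5.295097, f' = 10.804903 → z_1 = 2.380000 - (-5.295097)/(10.804903) = 2.870064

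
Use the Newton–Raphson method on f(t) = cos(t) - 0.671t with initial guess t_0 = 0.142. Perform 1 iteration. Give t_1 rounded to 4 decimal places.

1.2431

f'(t) = -sin(t) - 0.671
t_0 = 0.142000: f = 0.894653, f' = -0.812523 → t_1 = 0.142000 - (0.894653)/(-0.812523) = 1.243080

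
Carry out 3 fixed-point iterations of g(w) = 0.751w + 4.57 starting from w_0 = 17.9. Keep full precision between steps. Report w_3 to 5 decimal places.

18.16136

w_1 = g(17.900000) = 18.012900
w_2 = g(18.012900) = 18.097688
w_3 = g(18.097688) = 18.161364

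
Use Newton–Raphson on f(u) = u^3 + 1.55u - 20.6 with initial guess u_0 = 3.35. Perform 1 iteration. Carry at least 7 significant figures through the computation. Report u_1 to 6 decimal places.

2.719976

Newton update: u ← u − f(u)/f'(u).
f'(u) = 3u^2 + 1.55
u_0 = 3.350000: f = 22.187875, f' = 35.217500 → u_1 = 3.350000 - (22.187875)/(35.217500) = 2.719976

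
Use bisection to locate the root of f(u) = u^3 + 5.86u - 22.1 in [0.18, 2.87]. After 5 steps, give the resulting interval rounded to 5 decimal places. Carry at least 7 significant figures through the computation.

[2.11344, 2.19750]

f(0.180000) = -21.039368, f(2.870000) = 18.358103 (opposite signs)
step 1: m = 1.525000, f(m) = -9.616922 < 0 → root in [1.525000, 2.870000]
step 2: m = 2.197500, f(m) = 1.389091 > 0 → root in [1.525000, 2.197500]
step 3: m = 1.861250, f(m) = -4.745237 < 0 → root in [1.861250, 2.197500]
step 4: m = 2.029375, f(m) = -1.850160 < 0 → root in [2.029375, 2.197500]
step 5: m = 2.113437, f(m) = -0.275338 < 0 → root in [2.113437, 2.197500]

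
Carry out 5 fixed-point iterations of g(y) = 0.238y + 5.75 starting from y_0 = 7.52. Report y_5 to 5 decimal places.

y_1 = g(7.520000) = 7.539760
y_2 = g(7.539760) = 7.544463
y_3 = g(7.544463) = 7.545582
y_4 = g(7.545582) = 7.545849
y_5 = g(7.545849) = 7.545912

7.54591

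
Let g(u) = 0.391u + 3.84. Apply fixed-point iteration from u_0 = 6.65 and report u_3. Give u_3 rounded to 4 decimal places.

u_1 = g(6.650000) = 6.440150
u_2 = g(6.440150) = 6.358099
u_3 = g(6.358099) = 6.326017

6.3260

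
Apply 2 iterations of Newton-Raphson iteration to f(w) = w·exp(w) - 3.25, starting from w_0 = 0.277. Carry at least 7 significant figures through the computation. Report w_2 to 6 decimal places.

1.472585

f'(w) = (w + 1)·exp(w)
w_0 = 0.277000: f = -2.884591, f' = 1.684575 → w_1 = 0.277000 - (-2.884591)/(1.684575) = 1.989355
w_1 = 1.989355: f = 11.293806, f' = 21.854622 → w_2 = 1.989355 - (11.293806)/(21.854622) = 1.472585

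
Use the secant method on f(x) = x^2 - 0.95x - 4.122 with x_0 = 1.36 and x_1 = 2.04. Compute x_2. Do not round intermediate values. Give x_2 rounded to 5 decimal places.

2.81486

Secant update: x_(k+1) = x_k − f(x_k)·(x_k − x_(k-1))/(f(x_k) − f(x_(k-1))).
f(x_0) = -3.564400, f(x_1) = -1.898400
x_2 = 2.040000 - (-1.898400)·(2.040000 - 1.360000)/(-1.898400 - (-3.564400)) = 2.814857; f(x_2) = 1.127306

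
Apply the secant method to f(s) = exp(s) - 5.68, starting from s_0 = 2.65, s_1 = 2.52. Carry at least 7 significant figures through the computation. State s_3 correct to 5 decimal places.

f(s_0) = 8.474039, f(s_1) = 6.748597
s_2 = 2.520000 - (6.748597)·(2.520000 - 2.650000)/(6.748597 - (8.474039)) = 2.011540; f(s_2) = 1.794823
s_3 = 2.011540 - (1.794823)·(2.011540 - 2.520000)/(1.794823 - (6.748597)) = 1.827318; f(s_3) = 0.537191

1.82732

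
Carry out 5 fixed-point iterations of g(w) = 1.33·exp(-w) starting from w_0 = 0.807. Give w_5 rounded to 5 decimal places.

0.65864

w_1 = g(0.807000) = 0.593439
w_2 = g(0.593439) = 0.734724
w_3 = g(0.734724) = 0.637918
w_4 = g(0.637918) = 0.702760
w_5 = g(0.702760) = 0.658638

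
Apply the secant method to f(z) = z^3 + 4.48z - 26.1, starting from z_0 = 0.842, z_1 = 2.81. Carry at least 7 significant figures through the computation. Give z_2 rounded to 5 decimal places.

f(z_0) = -21.730892, f(z_1) = 8.676841
z_2 = 2.810000 - (8.676841)·(2.810000 - 0.842000)/(8.676841 - (-21.730892)) = 2.248432; f(z_2) = -4.660206

2.24843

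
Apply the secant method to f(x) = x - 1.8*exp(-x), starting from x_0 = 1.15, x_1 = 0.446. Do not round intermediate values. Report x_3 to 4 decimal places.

Secant update: x_(k+1) = x_k − f(x_k)·(x_k − x_(k-1))/(f(x_k) − f(x_(k-1))).
f(x_0) = 0.580054, f(x_1) = -0.706331
x_2 = 0.446000 - (-0.706331)·(0.446000 - 1.150000)/(-0.706331 - (0.580054)) = 0.832554; f(x_2) = 0.049667
x_3 = 0.832554 - (0.049667)·(0.832554 - 0.446000)/(0.049667 - (-0.706331)) = 0.807158; f(x_3) = 0.004135

0.8072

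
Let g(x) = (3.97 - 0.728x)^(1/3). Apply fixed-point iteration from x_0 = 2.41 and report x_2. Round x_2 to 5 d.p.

x_1 = g(2.410000) = 1.303643
x_2 = g(1.303643) = 1.445599

1.44560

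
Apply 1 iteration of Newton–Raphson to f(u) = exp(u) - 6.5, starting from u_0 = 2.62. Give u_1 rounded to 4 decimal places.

f'(u) = exp(u)
u_0 = 2.620000: f = 7.235724, f' = 13.735724 → u_1 = 2.620000 - (7.235724)/(13.735724) = 2.093219

2.0932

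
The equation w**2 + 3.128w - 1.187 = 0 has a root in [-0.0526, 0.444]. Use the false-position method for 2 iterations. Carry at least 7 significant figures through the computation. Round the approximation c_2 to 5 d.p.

f(-0.052600) = -1.348766, f(0.444000) = 0.398968
step 1: c = 0.330637, f(c) = -0.043445 < 0 → new bracket [0.330637, 0.444000]
step 2: c = 0.341770, f(c) = -0.001138 < 0 → new bracket [0.341770, 0.444000]

0.34177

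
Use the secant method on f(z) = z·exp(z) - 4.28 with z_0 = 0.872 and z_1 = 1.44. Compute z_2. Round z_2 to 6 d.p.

1.184216

f(z_0) = -2.194447, f(z_1) = 1.797802
z_2 = 1.440000 - (1.797802)·(1.440000 - 0.872000)/(1.797802 - (-2.194447)) = 1.184216; f(z_2) = -0.409832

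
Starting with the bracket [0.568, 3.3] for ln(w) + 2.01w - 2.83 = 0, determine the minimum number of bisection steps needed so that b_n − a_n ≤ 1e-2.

9

Initial width b − a = 3.3 − 0.568 = 2.732000.
After n steps the width is (b−a)/2^n; need (b−a)/2^n ≤ 1e-2.
So n ≥ log₂(2.732000/1e-2) = log₂(273.2000) ≈ 8.0938.
Hence n = 9.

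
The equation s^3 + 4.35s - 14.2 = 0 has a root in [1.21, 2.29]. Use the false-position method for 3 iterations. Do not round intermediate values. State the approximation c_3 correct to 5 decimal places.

False-position update: c = (a·f(b) − b·f(a))/(f(b) − f(a)); replace the endpoint whose sign matches f(c).
f(1.210000) = -7.164939, f(2.290000) = 7.770489
step 1: c = 1.728106, f(c) = -1.522010 < 0 → new bracket [1.728106, 2.290000]
step 2: c = 1.820138, f(c) = -0.252460 < 0 → new bracket [1.820138, 2.290000]
step 3: c = 1.834923, f(c) = -0.040001 < 0 → new bracket [1.834923, 2.290000]

1.83492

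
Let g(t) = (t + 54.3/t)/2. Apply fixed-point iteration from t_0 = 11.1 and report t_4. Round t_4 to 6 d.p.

t_1 = g(11.100000) = 7.995946
t_2 = g(7.995946) = 7.393444
t_3 = g(7.393444) = 7.368894
t_4 = g(7.368894) = 7.368853

7.368853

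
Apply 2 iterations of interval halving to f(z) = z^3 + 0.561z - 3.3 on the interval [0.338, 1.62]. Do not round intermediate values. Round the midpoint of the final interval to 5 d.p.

1.45975

f(0.338000) = -3.071768, f(1.620000) = 1.860348 (opposite signs)
step 1: m = 0.979000, f(m) = -1.812467 < 0 → root in [0.979000, 1.620000]
step 2: m = 1.299500, f(m) = -0.376515 < 0 → root in [1.299500, 1.620000]
Midpoint of [1.299500, 1.620000] = 1.459750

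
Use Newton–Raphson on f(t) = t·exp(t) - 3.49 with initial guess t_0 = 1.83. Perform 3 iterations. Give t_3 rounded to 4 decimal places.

f'(t) = (t + 1)·exp(t)
t_0 = 1.830000: f = 7.918013, f' = 17.641899 → t_1 = 1.830000 - (7.918013)/(17.641899) = 1.381181
t_1 = 1.381181: f = 2.006550, f' = 9.476150 → t_2 = 1.381181 - (2.006550)/(9.476150) = 1.169434
t_2 = 1.169434: f = 0.275776, f' = 6.985945 → t_3 = 1.169434 - (0.275776)/(6.985945) = 1.129958

1.1300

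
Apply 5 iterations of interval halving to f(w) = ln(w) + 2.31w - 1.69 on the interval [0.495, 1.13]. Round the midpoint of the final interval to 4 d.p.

0.8224

f(0.495000) = -1.249748, f(1.130000) = 1.042518 (opposite signs)
step 1: m = 0.812500, f(m) = -0.020764 < 0 → root in [0.812500, 1.130000]
step 2: m = 0.971250, f(m) = 0.524416 > 0 → root in [0.812500, 0.971250]
step 3: m = 0.891875, f(m) = 0.255802 > 0 → root in [0.812500, 0.891875]
step 4: m = 0.852187, f(m) = 0.118604 > 0 → root in [0.812500, 0.852187]
step 5: m = 0.832344, f(m) = 0.049204 > 0 → root in [0.812500, 0.832344]
Midpoint of [0.812500, 0.832344] = 0.822422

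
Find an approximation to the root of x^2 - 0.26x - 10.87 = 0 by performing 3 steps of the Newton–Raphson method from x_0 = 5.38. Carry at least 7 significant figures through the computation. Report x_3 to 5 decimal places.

3.42958

f'(x) = 2x - 0.26
x_0 = 5.380000: f = 16.675600, f' = 10.500000 → x_1 = 5.380000 - (16.675600)/(10.500000) = 3.791848
x_1 = 3.791848: f = 2.522228, f' = 7.323695 → x_2 = 3.791848 - (2.522228)/(7.323695) = 3.447455
x_2 = 3.447455: f = 0.118606, f' = 6.634910 → x_3 = 3.447455 - (0.118606)/(6.634910) = 3.429579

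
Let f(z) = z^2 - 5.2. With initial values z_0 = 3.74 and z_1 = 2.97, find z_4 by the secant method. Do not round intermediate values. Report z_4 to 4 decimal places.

2.2810

Secant update: z_(k+1) = z_k − f(z_k)·(z_k − z_(k-1))/(f(z_k) − f(z_(k-1))).
f(z_0) = 8.787600, f(z_1) = 3.620900
z_2 = 2.970000 - (3.620900)·(2.970000 - 3.740000)/(3.620900 - (8.787600)) = 2.430373; f(z_2) = 0.706711
z_3 = 2.430373 - (0.706711)·(2.430373 - 2.970000)/(0.706711 - (3.620900)) = 2.299509; f(z_3) = 0.087743
z_4 = 2.299509 - (0.087743)·(2.299509 - 2.430373)/(0.087743 - (0.706711)) = 2.280959; f(z_4) = 0.002772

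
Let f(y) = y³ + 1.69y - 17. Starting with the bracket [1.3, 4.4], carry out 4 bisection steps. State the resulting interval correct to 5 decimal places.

[2.26875, 2.46250]

f(1.300000) = -12.606000, f(4.400000) = 75.620000 (opposite signs)
step 1: m = 2.850000, f(m) = 10.965625 > 0 → root in [1.300000, 2.850000]
step 2: m = 2.075000, f(m) = -4.559078 < 0 → root in [2.075000, 2.850000]
step 3: m = 2.462500, f(m) = 2.093994 > 0 → root in [2.075000, 2.462500]
step 4: m = 2.268750, f(m) = -1.488042 < 0 → root in [2.268750, 2.462500]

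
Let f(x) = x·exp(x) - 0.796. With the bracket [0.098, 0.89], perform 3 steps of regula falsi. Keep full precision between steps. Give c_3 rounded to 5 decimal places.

f(0.098000) = -0.687910, f(0.890000) = 1.371265
step 1: c = 0.362584, f(c) = -0.274953 < 0 → new bracket [0.362584, 0.890000]
step 2: c = 0.450673, f(c) = -0.088727 < 0 → new bracket [0.450673, 0.890000]
step 3: c = 0.477372, f(c) = -0.026555 < 0 → new bracket [0.477372, 0.890000]

0.47737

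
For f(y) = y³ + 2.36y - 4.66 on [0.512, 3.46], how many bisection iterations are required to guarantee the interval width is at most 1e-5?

19

Initial width b − a = 3.46 − 0.512 = 2.948000.
After n steps the width is (b−a)/2^n; need (b−a)/2^n ≤ 1e-5.
So n ≥ log₂(2.948000/1e-5) = log₂(294800.0000) ≈ 18.1694.
Hence n = 19.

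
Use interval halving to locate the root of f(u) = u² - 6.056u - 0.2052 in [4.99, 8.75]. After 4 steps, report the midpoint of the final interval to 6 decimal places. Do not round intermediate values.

f(4.990000) = -5.524540, f(8.750000) = 23.367300 (opposite signs)
step 1: m = 6.870000, f(m) = 5.386980 > 0 → root in [4.990000, 6.870000]
step 2: m = 5.930000, f(m) = -0.952380 < 0 → root in [5.930000, 6.870000]
step 3: m = 6.400000, f(m) = 1.996400 > 0 → root in [5.930000, 6.400000]
step 4: m = 6.165000, f(m) = 0.466785 > 0 → root in [5.930000, 6.165000]
Midpoint of [5.930000, 6.165000] = 6.047500

6.047500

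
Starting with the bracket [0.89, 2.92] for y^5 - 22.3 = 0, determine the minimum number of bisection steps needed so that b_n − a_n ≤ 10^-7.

25

Initial width b − a = 2.92 − 0.89 = 2.030000.
After n steps the width is (b−a)/2^n; need (b−a)/2^n ≤ 10^-7.
So n ≥ log₂(2.030000/10^-7) = log₂(20300000.0000) ≈ 24.2750.
Hence n = 25.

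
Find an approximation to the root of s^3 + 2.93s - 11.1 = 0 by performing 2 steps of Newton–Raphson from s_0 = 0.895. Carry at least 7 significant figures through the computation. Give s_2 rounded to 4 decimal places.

1.9006

Newton update: s ← s − f(s)/f'(s).
f'(s) = 3s^2 + 2.93
s_0 = 0.895000: f = -7.760733, f' = 5.333075 → s_1 = 0.895000 - (-7.760733)/(5.333075) = 2.350208
s_1 = 2.350208: f = 8.767428, f' = 19.500431 → s_2 = 2.350208 - (8.767428)/(19.500431) = 1.900606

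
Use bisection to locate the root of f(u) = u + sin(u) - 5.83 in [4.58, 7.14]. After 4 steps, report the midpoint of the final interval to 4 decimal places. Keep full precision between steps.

f(4.580000) = -2.241249, f(7.140000) = 2.065761 (opposite signs)
step 1: m = 5.860000, f(m) = -0.380667 < 0 → root in [5.860000, 7.140000]
step 2: m = 6.500000, f(m) = 0.885120 > 0 → root in [5.860000, 6.500000]
step 3: m = 6.180000, f(m) = 0.246998 > 0 → root in [5.860000, 6.180000]
step 4: m = 6.020000, f(m) = -0.070157 < 0 → root in [6.020000, 6.180000]
Midpoint of [6.020000, 6.180000] = 6.100000

6.1000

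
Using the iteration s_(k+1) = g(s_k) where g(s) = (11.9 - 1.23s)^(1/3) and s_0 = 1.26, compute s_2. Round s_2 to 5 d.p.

s_1 = g(1.260000) = 2.179296
s_2 = g(2.179296) = 2.096856

2.09686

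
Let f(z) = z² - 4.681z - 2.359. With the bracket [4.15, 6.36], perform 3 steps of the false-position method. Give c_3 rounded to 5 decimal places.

5.13307

False-position update: c = (a·f(b) − b·f(a))/(f(b) − f(a)); replace the endpoint whose sign matches f(c).
f(4.150000) = -4.562650, f(6.360000) = 8.319440
step 1: c = 4.932750, f(c) = -1.117180 < 0 → new bracket [4.932750, 6.360000]
step 2: c = 5.101719, f(c) = -0.212610 < 0 → new bracket [5.101719, 6.360000]
step 3: c = 5.133074, f(c) = -0.038470 < 0 → new bracket [5.133074, 6.360000]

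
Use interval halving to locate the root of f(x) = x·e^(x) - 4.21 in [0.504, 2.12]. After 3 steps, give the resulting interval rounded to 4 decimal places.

[1.1100, 1.3120]

f(0.504000) = -3.375714, f(2.120000) = 13.452011 (opposite signs)
step 1: m = 1.312000, f(m) = 0.662235 > 0 → root in [0.504000, 1.312000]
step 2: m = 0.908000, f(m) = -1.958742 < 0 → root in [0.908000, 1.312000]
step 3: m = 1.110000, f(m) = -0.841862 < 0 → root in [1.110000, 1.312000]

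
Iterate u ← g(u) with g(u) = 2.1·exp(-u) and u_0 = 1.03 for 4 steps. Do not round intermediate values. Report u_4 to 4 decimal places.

u_1 = g(1.030000) = 0.749715
u_2 = g(0.749715) = 0.992253
u_3 = g(0.992253) = 0.778555
u_4 = g(0.778555) = 0.964045

0.9640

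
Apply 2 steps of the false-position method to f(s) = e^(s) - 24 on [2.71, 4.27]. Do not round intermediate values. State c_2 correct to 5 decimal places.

f(2.710000) = -8.970724, f(4.270000) = 47.521636
step 1: c = 2.957721, f(c) = -4.745963 < 0 → new bracket [2.957721, 4.270000]
step 2: c = 3.076877, f(c) = -2.309436 < 0 → new bracket [3.076877, 4.270000]

3.07688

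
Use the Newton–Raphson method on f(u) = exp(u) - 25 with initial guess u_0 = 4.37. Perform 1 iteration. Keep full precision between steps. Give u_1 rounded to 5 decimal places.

f'(u) = exp(u)
u_0 = 4.370000: f = 54.043632, f' = 79.043632 → u_1 = 4.370000 - (54.043632)/(79.043632) = 3.686281

3.68628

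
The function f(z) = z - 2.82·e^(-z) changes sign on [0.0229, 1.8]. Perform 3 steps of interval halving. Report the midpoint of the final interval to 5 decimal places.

1.02252

f(0.022900) = -2.733256, f(1.800000) = 1.333857 (opposite signs)
step 1: m = 0.911450, f(m) = -0.222024 < 0 → root in [0.911450, 1.800000]
step 2: m = 1.355725, f(m) = 0.628841 > 0 → root in [0.911450, 1.355725]
step 3: m = 1.133587, f(m) = 0.225896 > 0 → root in [0.911450, 1.133587]
Midpoint of [0.911450, 1.133587] = 1.022519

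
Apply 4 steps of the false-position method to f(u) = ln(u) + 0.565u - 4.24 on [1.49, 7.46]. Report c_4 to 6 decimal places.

4.748817

f(1.490000) = -2.999374, f(7.460000) = 1.984455
step 1: c = 5.082872, f(c) = 0.257699 > 0 → new bracket [1.490000, 5.082872]
step 2: c = 4.798605, f(c) = 0.039537 > 0 → new bracket [1.490000, 4.798605]
step 3: c = 4.755559, f(c) = 0.006205 > 0 → new bracket [1.490000, 4.755559]
step 4: c = 4.748817, f(c) = 0.000977 > 0 → new bracket [1.490000, 4.748817]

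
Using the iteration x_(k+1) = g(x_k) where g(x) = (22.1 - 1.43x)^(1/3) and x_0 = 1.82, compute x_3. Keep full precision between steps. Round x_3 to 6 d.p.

2.636899

x_1 = g(1.820000) = 2.691487
x_2 = g(2.691487) = 2.632875
x_3 = g(2.632875) = 2.636899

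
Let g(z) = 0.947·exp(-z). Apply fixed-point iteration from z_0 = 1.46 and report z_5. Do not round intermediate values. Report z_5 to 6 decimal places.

z_1 = g(1.460000) = 0.219928
z_2 = g(0.219928) = 0.760040
z_3 = g(0.760040) = 0.442862
z_4 = g(0.442862) = 0.608159
z_5 = g(0.608159) = 0.515501

0.515501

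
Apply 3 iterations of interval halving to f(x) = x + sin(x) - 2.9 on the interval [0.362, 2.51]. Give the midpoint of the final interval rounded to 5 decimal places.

2.10725

f(0.362000) = -2.183855, f(2.510000) = 0.200431 (opposite signs)
step 1: m = 1.436000, f(m) = -0.473071 < 0 → root in [1.436000, 2.510000]
step 2: m = 1.973000, f(m) = -0.006799 < 0 → root in [1.973000, 2.510000]
step 3: m = 2.241500, f(m) = 0.124885 > 0 → root in [1.973000, 2.241500]
Midpoint of [1.973000, 2.241500] = 2.107250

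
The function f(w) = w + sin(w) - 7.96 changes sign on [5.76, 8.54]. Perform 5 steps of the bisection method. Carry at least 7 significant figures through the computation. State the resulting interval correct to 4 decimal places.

[7.1500, 7.2369]

f(5.760000) = -2.699642, f(8.540000) = 1.353774 (opposite signs)
step 1: m = 7.150000, f(m) = -0.047729 < 0 → root in [7.150000, 8.540000]
step 2: m = 7.845000, f(m) = 0.884960 > 0 → root in [7.150000, 7.845000]
step 3: m = 7.497500, f(m) = 0.474630 > 0 → root in [7.150000, 7.497500]
step 4: m = 7.323750, f(m) = 0.226440 > 0 → root in [7.150000, 7.323750]
step 5: m = 7.236875, f(m) = 0.092431 > 0 → root in [7.150000, 7.236875]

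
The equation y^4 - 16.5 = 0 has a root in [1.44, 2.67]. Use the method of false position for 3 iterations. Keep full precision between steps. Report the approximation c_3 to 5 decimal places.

1.97606

f(1.440000) = -12.200183, f(2.670000) = 34.321215
step 1: c = 1.762566, f(c) = -6.848793 < 0 → new bracket [1.762566, 2.670000]
step 2: c = 1.913521, f(c) = -3.092951 < 0 → new bracket [1.913521, 2.670000]
step 3: c = 1.976058, f(c) = -1.252502 < 0 → new bracket [1.976058, 2.670000]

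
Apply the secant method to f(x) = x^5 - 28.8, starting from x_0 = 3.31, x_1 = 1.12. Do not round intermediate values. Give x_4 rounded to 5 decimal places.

1.35517

Secant update: x_(k+1) = x_k − f(x_k)·(x_k − x_(k-1))/(f(x_k) − f(x_(k-1))).
f(x_0) = 368.519581, f(x_1) = -27.037658
x_2 = 1.120000 - (-27.037658)·(1.120000 - 3.310000)/(-27.037658 - (368.519581)) = 1.269694; f(x_2) = -25.500144
x_3 = 1.269694 - (-25.500144)·(1.269694 - 1.120000)/(-25.500144 - (-27.037658)) = 3.752411; f(x_3) = 715.164137
x_4 = 3.752411 - (715.164137)·(3.752411 - 1.269694)/(715.164137 - (-25.500144)) = 1.355171; f(x_4) = -24.229434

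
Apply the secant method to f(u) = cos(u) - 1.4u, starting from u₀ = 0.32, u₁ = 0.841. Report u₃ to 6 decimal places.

Secant update: u_(k+1) = u_k − f(u_k)·(u_k − u_(k-1))/(f(u_k) − f(u_(k-1))).
f(u_0) = 0.501235, f(u_1) = -0.510682
u_2 = 0.841000 - (-0.510682)·(0.841000 - 0.320000)/(-0.510682 - (0.501235)) = 0.578068; f(u_2) = 0.028224
u_3 = 0.578068 - (0.028224)·(0.578068 - 0.841000)/(0.028224 - (-0.510682)) = 0.591839; f(u_3) = 0.001342

0.591839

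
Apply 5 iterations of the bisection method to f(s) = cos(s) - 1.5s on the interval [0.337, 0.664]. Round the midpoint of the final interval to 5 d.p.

0.56692

f(0.337000) = 0.438251, f(0.664000) = -0.208467 (opposite signs)
step 1: m = 0.500500, f(m) = 0.126593 > 0 → root in [0.500500, 0.664000]
step 2: m = 0.582250, f(m) = -0.038148 < 0 → root in [0.500500, 0.582250]
step 3: m = 0.541375, f(m) = 0.044938 > 0 → root in [0.541375, 0.582250]
step 4: m = 0.561813, f(m) = 0.003572 > 0 → root in [0.561813, 0.582250]
step 5: m = 0.572031, f(m) = -0.017244 < 0 → root in [0.561813, 0.572031]
Midpoint of [0.561813, 0.572031] = 0.566922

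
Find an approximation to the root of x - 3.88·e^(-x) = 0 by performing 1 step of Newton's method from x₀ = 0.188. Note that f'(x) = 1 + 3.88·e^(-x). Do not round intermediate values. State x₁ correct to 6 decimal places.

0.906151

Newton update: x ← x − f(x)/f'(x).
x_0 = 0.188000: f = -3.027025, f' = 4.215025 → x_1 = 0.188000 - (-3.027025)/(4.215025) = 0.906151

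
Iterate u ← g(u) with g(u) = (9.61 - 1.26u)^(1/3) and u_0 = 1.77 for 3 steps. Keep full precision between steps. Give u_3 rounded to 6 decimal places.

1.929353

u_1 = g(1.770000) = 1.946920
u_2 = g(1.946920) = 1.927116
u_3 = g(1.927116) = 1.929353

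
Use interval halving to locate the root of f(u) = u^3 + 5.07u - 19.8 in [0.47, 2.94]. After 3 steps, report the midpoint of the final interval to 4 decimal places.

2.1681

f(0.470000) = -17.313277, f(2.940000) = 20.517984 (opposite signs)
step 1: m = 1.705000, f(m) = -6.199172 < 0 → root in [1.705000, 2.940000]
step 2: m = 2.322500, f(m) = 4.502655 > 0 → root in [1.705000, 2.322500]
step 3: m = 2.013750, f(m) = -1.424151 < 0 → root in [2.013750, 2.322500]
Midpoint of [2.013750, 2.322500] = 2.168125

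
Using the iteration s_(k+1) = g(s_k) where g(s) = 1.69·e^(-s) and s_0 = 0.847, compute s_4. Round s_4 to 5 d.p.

s_1 = g(0.847000) = 0.724501
s_2 = g(0.724501) = 0.818917
s_3 = g(0.818917) = 0.745136
s_4 = g(0.745136) = 0.802192

0.80219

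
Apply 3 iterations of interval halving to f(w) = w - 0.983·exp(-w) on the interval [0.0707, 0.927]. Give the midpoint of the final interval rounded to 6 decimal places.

0.552369

f(0.070700) = -0.845202, f(0.927000) = 0.537988 (opposite signs)
step 1: m = 0.498850, f(m) = -0.098056 < 0 → root in [0.498850, 0.927000]
step 2: m = 0.712925, f(m) = 0.231050 > 0 → root in [0.498850, 0.712925]
step 3: m = 0.605888, f(m) = 0.069573 > 0 → root in [0.498850, 0.605888]
Midpoint of [0.498850, 0.605888] = 0.552369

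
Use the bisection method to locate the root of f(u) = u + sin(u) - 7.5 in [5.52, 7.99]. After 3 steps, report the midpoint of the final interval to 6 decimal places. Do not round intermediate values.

6.909375

f(5.520000) = -2.671227, f(7.990000) = 1.480764 (opposite signs)
step 1: m = 6.755000, f(m) = -0.290497 < 0 → root in [6.755000, 7.990000]
step 2: m = 7.372500, f(m) = 0.758810 > 0 → root in [6.755000, 7.372500]
step 3: m = 7.063750, f(m) = 0.267431 > 0 → root in [6.755000, 7.063750]
Midpoint of [6.755000, 7.063750] = 6.909375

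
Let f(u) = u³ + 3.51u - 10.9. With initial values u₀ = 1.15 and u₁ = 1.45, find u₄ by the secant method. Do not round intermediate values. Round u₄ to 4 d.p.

f(u_0) = -5.342625, f(u_1) = -2.761875
u_2 = 1.450000 - (-2.761875)·(1.450000 - 1.150000)/(-2.761875 - (-5.342625)) = 1.771055; f(u_2) = 0.871557
u_3 = 1.771055 - (0.871557)·(1.771055 - 1.450000)/(0.871557 - (-2.761875)) = 1.694043; f(u_3) = -0.092375
u_4 = 1.694043 - (-0.092375)·(1.694043 - 1.771055)/(-0.092375 - (0.871557)) = 1.701423; f(u_4) = -0.002655

1.7014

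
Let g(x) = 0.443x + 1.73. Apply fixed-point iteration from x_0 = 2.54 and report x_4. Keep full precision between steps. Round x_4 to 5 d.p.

3.08413

x_1 = g(2.540000) = 2.855220
x_2 = g(2.855220) = 2.994862
x_3 = g(2.994862) = 3.056724
x_4 = g(3.056724) = 3.084129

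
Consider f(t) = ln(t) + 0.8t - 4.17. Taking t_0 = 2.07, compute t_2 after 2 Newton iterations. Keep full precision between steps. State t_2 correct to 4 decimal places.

3.6076

f'(t) = 1/t + 0.8
t_0 = 2.070000: f = -1.786451, f' = 1.283092 → t_1 = 2.070000 - (-1.786451)/(1.283092) = 3.462302
t_1 = 3.462302: f = -0.158225, f' = 1.088825 → t_2 = 3.462302 - (-0.158225)/(1.088825) = 3.607619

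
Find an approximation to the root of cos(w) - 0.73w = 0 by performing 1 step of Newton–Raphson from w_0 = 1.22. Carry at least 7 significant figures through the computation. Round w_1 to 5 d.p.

0.89231

f'(w) = -sin(w) - 0.73
w_0 = 1.220000: f = -0.546954, f' = -1.669099 → w_1 = 1.220000 - (-0.546954)/(-1.669099) = 0.892306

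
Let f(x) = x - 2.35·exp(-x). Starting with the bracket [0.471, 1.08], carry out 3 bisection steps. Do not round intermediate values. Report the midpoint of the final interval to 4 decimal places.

f(0.471000) = -0.996287, f(1.080000) = 0.281951 (opposite signs)
step 1: m = 0.775500, f(m) = -0.306613 < 0 → root in [0.775500, 1.080000]
step 2: m = 0.927750, f(m) = -0.001540 < 0 → root in [0.927750, 1.080000]
step 3: m = 1.003875, f(m) = 0.142702 > 0 → root in [0.927750, 1.003875]
Midpoint of [0.927750, 1.003875] = 0.965813

0.9658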